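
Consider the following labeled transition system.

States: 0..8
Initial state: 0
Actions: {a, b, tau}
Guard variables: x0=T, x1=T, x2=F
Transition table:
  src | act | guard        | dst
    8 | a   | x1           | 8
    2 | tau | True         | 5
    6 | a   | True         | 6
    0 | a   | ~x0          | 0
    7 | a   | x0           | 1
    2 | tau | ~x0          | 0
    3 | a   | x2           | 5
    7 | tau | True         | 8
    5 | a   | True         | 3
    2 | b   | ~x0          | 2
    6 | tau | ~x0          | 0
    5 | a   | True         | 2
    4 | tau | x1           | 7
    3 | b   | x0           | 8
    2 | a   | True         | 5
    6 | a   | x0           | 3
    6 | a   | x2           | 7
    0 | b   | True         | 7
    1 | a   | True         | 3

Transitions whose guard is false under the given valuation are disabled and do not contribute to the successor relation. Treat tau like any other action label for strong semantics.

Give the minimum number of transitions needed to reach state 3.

Answer: 3

Trace:
Breadth-first toward 3:
  depth 0: {0}
  depth 1: {7}
  depth 2: {1,8}
  depth 3: {3}
first hit 3 at d=3 via b·a·a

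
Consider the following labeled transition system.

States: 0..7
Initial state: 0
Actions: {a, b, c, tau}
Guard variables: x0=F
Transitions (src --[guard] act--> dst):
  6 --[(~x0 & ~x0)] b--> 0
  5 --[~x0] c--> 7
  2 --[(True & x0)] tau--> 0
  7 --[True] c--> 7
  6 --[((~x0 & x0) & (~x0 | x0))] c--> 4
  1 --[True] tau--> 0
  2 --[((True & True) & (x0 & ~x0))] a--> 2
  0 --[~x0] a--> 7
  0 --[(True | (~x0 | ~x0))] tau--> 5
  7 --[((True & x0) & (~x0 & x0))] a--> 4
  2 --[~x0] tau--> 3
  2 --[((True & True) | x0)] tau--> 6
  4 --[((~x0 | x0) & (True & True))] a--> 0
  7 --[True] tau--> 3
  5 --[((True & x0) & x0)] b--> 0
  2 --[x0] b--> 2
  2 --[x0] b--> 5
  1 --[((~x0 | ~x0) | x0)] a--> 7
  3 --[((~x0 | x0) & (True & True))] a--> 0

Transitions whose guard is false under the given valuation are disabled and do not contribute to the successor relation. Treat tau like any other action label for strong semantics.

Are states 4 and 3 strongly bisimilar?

Answer: BISIMILAR

Analysis:
Compute ~ classes (split until stable):
  π0 = {{0,1,2,3,4,5,6,7}}
  π1 = {{0,1},{2},{3,4},{5},{6},{7}}
  π2 = {{0},{1},{2},{3,4},{5},{6},{7}}
7 equivalence class(es) (converged in 3)
4∈{3,4}, 3∈{3,4}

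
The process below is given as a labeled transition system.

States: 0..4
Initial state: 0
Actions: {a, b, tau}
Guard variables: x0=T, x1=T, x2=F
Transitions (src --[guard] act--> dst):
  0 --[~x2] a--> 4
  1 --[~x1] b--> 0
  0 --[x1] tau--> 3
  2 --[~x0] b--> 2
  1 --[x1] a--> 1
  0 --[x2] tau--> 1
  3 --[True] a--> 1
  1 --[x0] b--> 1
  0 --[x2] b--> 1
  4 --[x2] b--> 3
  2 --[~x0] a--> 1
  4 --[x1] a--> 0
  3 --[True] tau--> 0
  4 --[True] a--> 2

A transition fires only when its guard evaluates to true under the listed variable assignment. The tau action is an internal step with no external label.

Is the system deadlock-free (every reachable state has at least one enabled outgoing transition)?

Reach set: {0,1,2,3,4}
  0: a→4  tau→3  [2 out]
  1: a→1  b→1  [2 out]
  2: ∅  [no exit]
  3: a→1  tau→0  [2 out]
  4: a→0  a→2  [2 out]
trace reaching 2: a·a

Answer: DEADLOCK at state 2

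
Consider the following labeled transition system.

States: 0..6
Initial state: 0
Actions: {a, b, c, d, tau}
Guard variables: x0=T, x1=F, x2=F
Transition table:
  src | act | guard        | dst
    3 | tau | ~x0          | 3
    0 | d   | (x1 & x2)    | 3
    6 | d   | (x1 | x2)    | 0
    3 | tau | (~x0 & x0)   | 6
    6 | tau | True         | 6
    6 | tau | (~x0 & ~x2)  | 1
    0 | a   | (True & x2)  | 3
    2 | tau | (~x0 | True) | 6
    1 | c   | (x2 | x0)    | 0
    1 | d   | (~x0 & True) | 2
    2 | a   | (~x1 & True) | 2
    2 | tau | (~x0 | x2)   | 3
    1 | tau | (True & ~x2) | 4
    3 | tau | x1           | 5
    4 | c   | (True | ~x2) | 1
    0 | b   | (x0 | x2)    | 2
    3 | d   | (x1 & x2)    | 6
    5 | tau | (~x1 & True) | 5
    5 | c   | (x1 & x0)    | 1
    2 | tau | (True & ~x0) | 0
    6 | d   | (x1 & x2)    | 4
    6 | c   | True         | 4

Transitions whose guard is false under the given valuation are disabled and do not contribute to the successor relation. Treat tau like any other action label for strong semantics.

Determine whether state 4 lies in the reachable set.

Answer: REACHABLE

Working:
After dropping false guards: 9 live edges.
depth 0: {0}
depth 1: {2}  cumulative {0,2}
depth 2: {6}  cumulative {0,2,6}
depth 3: {4}  cumulative {0,2,4,6}
depth 4: {1}  cumulative {0,1,2,4,6}
Reachable = {0,1,2,4,6}
Path to 4: b·tau·c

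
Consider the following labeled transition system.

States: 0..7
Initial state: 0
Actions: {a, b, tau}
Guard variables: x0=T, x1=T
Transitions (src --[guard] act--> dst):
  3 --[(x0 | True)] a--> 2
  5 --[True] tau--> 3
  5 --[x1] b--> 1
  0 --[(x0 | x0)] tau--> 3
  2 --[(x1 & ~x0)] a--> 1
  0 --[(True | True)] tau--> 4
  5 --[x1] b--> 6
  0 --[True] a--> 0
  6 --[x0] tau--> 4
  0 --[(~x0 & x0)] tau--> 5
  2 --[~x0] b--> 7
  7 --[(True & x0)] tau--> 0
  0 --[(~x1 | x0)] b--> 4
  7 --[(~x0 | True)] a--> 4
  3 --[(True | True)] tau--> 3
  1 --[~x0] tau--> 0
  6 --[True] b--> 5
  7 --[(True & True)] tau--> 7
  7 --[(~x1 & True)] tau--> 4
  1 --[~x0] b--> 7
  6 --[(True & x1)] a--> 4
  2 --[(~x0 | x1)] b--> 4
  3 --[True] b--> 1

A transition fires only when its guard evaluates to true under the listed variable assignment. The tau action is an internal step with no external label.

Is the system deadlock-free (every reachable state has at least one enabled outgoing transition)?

Answer: DEADLOCK at state 1

Trace:
R = {0,1,2,3,4}
  0: a→0  b→4  tau→3  tau→4  [4 exit(s)]
  1: ∅  [STUCK]
  2: b→4  [1 exit(s)]
  3: a→2  b→1  tau→3  [3 exit(s)]
  4: ∅  [STUCK]
Path to 1: tau·b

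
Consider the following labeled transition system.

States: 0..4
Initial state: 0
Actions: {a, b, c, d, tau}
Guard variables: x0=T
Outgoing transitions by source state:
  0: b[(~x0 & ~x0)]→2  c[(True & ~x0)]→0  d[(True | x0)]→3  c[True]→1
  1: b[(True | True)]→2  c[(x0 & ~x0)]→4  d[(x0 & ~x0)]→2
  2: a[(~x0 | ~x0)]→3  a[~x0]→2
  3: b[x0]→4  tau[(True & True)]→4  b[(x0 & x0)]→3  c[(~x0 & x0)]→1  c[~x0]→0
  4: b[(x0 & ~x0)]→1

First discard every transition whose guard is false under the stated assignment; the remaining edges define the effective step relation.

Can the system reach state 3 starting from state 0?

6 transition(s) survive guard evaluation.
Layer 0: {0}
Layer 1: {1,3}  cumulative {0,1,3}
Layer 2: {2,4}  cumulative {0,1,2,3,4}
R = {0,1,2,3,4}
Path to 3: d

Answer: REACHABLE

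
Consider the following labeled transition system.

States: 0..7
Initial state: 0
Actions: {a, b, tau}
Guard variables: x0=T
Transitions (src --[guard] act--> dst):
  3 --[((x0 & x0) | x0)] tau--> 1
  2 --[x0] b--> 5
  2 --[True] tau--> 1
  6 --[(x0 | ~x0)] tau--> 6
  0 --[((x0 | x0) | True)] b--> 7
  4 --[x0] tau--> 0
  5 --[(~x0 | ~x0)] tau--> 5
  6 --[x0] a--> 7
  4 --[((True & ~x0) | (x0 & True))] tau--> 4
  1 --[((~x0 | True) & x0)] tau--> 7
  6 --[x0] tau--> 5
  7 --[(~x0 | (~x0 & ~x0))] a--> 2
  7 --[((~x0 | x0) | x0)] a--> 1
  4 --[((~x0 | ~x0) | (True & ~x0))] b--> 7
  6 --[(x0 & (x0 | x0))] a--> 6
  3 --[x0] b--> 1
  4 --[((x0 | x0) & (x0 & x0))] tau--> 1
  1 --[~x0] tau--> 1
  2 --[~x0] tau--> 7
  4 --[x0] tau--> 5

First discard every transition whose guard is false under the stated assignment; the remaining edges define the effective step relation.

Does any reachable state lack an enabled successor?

Answer: DEADLOCK-FREE

Working:
Reach set: {0,1,7}
  0: b→7  [deg 1]
  1: tau→7  [deg 1]
  7: a→1  [deg 1]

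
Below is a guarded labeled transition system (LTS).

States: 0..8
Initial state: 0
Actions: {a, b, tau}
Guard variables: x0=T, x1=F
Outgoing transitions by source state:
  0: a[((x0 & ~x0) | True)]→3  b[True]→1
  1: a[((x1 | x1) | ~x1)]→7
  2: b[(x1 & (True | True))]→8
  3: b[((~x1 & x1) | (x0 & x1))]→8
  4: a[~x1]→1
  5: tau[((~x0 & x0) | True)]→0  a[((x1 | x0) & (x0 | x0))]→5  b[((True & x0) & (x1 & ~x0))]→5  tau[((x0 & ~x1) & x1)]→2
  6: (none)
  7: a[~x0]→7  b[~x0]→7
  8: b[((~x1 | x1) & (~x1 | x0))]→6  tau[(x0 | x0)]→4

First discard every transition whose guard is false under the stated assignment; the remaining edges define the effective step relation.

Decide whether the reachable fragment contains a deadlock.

Reachable = {0,1,3,7}
  0: a→3  b→1  [2 out]
  1: a→7  [1 out]
  3: ∅  [STUCK]
  7: ∅  [STUCK]
Path to 3: a

Answer: DEADLOCK at state 3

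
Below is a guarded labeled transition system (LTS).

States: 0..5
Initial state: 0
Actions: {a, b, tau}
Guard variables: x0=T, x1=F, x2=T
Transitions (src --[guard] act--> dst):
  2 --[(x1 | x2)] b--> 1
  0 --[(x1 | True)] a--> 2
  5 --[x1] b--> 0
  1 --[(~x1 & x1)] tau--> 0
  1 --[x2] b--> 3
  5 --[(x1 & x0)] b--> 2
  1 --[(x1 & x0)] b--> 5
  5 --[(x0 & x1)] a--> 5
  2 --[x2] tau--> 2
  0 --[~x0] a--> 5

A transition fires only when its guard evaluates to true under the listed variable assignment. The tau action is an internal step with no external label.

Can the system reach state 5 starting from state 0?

Answer: UNREACHABLE

Trace:
4 transition(s) survive guard evaluation.
L0 = {0}
L1 = {2}  cumulative {0,2}
L2 = {1}  cumulative {0,1,2}
L3 = {3}  cumulative {0,1,2,3}
Reach set: {0,1,2,3}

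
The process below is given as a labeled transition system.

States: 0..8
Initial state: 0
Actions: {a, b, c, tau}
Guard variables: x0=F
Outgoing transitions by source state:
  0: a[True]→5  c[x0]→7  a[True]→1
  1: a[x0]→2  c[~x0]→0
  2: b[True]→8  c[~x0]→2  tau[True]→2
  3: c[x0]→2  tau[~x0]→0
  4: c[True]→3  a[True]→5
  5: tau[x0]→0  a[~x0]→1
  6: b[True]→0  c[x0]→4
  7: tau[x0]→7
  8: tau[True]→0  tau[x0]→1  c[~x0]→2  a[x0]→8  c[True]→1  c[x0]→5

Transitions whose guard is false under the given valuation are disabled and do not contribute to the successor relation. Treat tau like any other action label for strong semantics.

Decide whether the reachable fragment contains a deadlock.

Reachable = {0,1,5}
  0: a→1  a→5  [2 out]
  1: c→0  [1 out]
  5: a→1  [1 out]

Answer: DEADLOCK-FREE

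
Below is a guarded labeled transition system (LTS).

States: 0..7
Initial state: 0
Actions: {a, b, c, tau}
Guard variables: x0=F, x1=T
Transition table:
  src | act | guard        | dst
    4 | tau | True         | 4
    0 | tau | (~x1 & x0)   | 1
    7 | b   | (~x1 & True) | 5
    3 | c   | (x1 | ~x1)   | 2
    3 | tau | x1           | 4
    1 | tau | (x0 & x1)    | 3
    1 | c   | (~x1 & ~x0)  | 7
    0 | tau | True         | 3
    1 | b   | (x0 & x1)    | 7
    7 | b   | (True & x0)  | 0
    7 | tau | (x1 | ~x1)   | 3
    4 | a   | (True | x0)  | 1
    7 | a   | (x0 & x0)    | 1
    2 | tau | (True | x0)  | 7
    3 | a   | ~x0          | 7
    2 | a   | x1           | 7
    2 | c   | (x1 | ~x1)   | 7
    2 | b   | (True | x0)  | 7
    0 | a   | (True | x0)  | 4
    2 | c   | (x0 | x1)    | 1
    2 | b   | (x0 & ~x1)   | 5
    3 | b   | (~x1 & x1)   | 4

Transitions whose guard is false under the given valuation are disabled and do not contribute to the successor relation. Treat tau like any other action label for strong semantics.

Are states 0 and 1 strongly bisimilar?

Refine partition for ~:
  round 0: {{0,1,2,3,4,5,6,7}}
  round 1: {{0,4},{1,5,6},{2},{3},{7}}
  round 2: {{0},{1,5,6},{2},{3},{4},{7}}
Fixed point at round 3; 6 class(es).
[0]={0}  [1]={1,5,6}

Answer: NOT BISIMILAR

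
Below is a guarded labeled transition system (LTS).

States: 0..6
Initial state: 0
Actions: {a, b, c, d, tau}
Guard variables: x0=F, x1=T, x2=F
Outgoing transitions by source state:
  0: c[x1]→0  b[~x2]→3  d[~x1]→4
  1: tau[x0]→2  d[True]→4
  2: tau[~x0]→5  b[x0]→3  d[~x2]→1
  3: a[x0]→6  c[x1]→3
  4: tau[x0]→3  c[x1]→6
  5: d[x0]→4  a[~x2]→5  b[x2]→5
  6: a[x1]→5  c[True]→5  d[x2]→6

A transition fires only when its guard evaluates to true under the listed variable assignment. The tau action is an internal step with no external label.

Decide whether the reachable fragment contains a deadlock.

R = {0,3}
  0: b→3  c→0  [2 exit(s)]
  3: c→3  [1 exit(s)]

Answer: DEADLOCK-FREE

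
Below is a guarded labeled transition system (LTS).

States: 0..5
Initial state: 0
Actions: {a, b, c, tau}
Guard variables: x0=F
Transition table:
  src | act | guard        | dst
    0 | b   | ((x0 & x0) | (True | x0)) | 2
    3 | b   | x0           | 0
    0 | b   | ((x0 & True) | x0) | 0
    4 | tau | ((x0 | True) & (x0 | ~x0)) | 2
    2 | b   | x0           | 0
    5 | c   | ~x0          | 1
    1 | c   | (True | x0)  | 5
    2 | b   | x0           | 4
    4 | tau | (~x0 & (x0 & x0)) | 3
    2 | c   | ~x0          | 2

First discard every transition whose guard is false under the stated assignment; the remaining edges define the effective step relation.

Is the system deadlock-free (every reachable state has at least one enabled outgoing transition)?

Answer: DEADLOCK-FREE

Analysis:
Reach set: {0,2}
  0: b→2  [1 exit(s)]
  2: c→2  [1 exit(s)]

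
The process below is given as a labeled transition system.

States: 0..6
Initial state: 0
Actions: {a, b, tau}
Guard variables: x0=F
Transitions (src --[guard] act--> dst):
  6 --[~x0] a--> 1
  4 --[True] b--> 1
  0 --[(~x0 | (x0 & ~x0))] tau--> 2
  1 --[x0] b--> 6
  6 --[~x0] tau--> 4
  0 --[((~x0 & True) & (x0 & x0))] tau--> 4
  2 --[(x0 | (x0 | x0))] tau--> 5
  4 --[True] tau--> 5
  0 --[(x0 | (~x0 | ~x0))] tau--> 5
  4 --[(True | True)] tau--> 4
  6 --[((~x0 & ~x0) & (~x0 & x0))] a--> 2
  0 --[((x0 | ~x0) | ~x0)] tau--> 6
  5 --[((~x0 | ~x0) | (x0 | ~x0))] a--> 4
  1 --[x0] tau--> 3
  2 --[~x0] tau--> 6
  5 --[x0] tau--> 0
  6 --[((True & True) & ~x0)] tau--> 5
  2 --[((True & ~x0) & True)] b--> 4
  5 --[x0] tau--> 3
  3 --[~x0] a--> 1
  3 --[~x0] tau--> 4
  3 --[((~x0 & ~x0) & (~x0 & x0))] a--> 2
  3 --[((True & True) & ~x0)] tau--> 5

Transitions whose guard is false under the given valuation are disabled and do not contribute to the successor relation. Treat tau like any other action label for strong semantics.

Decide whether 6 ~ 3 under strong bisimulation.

Refine partition for ~:
  π0 = {{0,1,2,3,4,5,6}}
  π1 = {{0},{1},{2,4},{3,6},{5}}
  π2 = {{0},{1},{2},{3,6},{4},{5}}
Fixed point at round 3; 6 class(es).
[6]={3,6}  [3]={3,6}

Answer: BISIMILAR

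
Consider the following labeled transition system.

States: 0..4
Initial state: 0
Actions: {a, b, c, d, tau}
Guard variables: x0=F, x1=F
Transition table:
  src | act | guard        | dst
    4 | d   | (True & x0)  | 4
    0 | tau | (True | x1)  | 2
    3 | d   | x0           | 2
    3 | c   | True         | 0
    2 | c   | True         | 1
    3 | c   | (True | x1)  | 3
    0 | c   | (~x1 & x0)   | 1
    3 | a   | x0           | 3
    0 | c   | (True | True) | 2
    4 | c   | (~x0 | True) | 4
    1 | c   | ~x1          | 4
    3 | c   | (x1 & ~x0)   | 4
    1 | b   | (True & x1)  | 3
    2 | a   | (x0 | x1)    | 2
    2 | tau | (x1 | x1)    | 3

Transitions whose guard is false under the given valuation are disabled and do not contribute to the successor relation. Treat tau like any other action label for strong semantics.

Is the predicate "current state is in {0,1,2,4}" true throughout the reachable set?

Allowed set {0,1,2,4}
Reach set: {0,1,2,4}
  0: ✓
  1: ✓
  2: ✓
  4: ✓

Answer: INVARIANT HOLDS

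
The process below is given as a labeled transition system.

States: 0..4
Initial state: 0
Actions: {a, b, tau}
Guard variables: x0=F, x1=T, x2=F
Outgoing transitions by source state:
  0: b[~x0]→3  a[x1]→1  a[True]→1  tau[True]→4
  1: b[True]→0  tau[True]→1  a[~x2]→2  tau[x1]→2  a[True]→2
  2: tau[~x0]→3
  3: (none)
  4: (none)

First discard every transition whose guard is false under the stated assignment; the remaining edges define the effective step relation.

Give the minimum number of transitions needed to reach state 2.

Layered search for 2:
  L0 = {0}
  L1 = {1,3,4}
  L2 = {2}
first hit 2 at d=2 via a·a

Answer: 2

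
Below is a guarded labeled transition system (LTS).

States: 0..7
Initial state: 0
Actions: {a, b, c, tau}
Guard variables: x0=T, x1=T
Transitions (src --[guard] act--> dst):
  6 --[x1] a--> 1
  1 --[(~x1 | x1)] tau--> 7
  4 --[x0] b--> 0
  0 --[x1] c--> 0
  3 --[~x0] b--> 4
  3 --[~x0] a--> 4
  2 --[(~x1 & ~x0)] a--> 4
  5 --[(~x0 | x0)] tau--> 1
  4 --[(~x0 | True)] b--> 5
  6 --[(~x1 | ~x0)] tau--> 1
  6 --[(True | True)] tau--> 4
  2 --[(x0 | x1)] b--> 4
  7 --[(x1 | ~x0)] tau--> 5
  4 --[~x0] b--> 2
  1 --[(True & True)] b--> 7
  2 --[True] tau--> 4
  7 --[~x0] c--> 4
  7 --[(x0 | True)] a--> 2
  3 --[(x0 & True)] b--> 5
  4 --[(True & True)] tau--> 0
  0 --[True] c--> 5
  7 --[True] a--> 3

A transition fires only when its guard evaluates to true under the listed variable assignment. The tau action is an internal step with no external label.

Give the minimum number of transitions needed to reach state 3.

Layered search for 3:
  depth 0: {0}
  depth 1: {5}
  depth 2: {1}
  depth 3: {7}
  depth 4: {2,3}
3 enters at depth 4; path c·tau·b·a

Answer: 4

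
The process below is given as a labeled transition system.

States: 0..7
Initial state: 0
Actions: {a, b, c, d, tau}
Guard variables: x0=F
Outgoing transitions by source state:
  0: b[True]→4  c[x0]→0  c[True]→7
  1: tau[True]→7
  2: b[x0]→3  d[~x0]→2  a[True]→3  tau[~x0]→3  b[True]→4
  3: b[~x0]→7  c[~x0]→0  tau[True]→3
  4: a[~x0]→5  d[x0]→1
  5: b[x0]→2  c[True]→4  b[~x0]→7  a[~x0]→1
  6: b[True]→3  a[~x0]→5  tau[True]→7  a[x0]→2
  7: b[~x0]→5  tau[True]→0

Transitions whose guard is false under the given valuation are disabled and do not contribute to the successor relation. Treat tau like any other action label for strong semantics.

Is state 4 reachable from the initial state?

Answer: REACHABLE

Working:
After dropping false guards: 19 live edges.
Layer 0: {0}
Layer 1: {4,7}  total {0,4,7}
Layer 2: {5}  total {0,4,5,7}
Layer 3: {1}  total {0,1,4,5,7}
Reachable = {0,1,4,5,7}
trace reaching 4: b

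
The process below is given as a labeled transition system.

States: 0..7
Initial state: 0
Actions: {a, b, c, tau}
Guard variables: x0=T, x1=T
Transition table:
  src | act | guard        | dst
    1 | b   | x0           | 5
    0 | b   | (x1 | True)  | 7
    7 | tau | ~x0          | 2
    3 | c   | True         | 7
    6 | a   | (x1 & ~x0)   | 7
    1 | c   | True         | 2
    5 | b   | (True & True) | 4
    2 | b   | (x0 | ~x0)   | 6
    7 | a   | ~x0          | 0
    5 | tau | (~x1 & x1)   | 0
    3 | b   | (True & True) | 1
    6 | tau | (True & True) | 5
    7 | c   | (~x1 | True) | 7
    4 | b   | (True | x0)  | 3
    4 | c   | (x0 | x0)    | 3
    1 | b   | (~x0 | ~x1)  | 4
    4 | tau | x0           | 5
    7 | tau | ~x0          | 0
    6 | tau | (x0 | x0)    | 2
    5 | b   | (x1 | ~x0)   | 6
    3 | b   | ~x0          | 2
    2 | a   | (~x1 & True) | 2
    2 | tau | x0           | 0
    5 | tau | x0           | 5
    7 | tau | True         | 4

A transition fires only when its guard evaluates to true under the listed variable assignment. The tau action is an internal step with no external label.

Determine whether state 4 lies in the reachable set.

Answer: REACHABLE

Working:
17 transition(s) survive guard evaluation.
Layer 0: {0}
Layer 1: {7}  now seen {0,7}
Layer 2: {4}  now seen {0,4,7}
Layer 3: {3,5}  now seen {0,3,4,5,7}
Layer 4: {1,6}  now seen {0,1,3,4,5,6,7}
Layer 5: {2}  now seen {0,1,2,3,4,5,6,7}
Reach set: {0,1,2,3,4,5,6,7}
trace reaching 4: b·tau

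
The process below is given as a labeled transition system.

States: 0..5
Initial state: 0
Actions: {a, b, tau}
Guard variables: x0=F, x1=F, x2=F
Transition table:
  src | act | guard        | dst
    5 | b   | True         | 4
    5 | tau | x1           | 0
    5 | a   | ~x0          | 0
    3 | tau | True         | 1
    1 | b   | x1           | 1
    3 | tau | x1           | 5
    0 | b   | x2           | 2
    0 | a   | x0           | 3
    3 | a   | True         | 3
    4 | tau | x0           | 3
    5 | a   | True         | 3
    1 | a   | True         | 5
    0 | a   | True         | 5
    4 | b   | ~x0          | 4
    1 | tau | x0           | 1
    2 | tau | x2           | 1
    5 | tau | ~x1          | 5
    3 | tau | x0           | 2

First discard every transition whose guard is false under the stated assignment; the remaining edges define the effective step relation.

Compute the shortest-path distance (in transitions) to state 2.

Answer: UNREACHABLE

Analysis:
Layered search for 2:
  L0 = {0}
  L1 = {5}
  L2 = {3,4}
  L3 = {1}
2 never appears.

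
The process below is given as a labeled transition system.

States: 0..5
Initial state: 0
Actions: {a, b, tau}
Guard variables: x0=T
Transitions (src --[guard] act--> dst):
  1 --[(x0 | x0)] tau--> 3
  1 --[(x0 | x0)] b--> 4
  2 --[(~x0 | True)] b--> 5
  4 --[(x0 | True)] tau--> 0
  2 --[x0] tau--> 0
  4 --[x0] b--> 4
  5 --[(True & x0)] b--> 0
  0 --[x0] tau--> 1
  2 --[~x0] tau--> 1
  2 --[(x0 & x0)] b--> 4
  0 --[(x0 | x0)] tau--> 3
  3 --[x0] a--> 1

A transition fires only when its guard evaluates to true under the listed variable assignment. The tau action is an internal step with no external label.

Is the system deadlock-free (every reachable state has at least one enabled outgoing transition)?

Answer: DEADLOCK-FREE

Trace:
Reach set: {0,1,3,4}
  0: tau→1  tau→3  [2 out]
  1: b→4  tau→3  [2 out]
  3: a→1  [1 out]
  4: b→4  tau→0  [2 out]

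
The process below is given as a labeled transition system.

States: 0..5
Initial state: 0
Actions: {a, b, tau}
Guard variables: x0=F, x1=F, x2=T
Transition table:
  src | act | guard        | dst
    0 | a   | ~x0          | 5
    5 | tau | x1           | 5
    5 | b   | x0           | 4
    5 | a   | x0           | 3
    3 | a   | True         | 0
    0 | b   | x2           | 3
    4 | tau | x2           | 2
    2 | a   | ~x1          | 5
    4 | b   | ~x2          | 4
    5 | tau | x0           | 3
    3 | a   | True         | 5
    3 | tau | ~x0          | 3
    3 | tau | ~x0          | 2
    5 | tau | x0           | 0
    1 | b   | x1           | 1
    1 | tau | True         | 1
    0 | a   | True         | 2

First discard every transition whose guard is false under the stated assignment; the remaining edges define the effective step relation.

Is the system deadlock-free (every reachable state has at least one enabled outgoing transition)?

Answer: DEADLOCK at state 5

Working:
R = {0,2,3,5}
  0: a→2  a→5  b→3  [3 exit(s)]
  2: a→5  [1 exit(s)]
  3: a→0  a→5  tau→2  tau→3  [4 exit(s)]
  5: ∅  [STUCK]
witness 5: a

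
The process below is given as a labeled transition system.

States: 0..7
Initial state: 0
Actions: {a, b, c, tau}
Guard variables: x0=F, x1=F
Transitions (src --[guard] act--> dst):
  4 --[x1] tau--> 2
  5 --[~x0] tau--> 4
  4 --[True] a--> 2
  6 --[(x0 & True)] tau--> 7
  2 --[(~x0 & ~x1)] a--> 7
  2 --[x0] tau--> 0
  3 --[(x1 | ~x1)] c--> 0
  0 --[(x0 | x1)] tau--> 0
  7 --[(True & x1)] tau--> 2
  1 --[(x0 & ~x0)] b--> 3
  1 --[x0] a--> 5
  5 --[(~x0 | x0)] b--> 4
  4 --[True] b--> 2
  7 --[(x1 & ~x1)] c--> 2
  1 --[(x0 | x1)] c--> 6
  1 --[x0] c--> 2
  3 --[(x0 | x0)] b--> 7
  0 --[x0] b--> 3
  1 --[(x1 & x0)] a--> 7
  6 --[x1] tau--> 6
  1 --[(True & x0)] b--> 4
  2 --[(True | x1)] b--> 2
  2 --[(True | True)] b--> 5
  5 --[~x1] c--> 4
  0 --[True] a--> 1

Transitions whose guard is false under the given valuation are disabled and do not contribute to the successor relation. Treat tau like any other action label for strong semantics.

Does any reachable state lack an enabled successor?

Answer: DEADLOCK at state 1

Analysis:
R = {0,1}
  0: a→1  [1 exit(s)]
  1: ∅  [STUCK]
Path to 1: a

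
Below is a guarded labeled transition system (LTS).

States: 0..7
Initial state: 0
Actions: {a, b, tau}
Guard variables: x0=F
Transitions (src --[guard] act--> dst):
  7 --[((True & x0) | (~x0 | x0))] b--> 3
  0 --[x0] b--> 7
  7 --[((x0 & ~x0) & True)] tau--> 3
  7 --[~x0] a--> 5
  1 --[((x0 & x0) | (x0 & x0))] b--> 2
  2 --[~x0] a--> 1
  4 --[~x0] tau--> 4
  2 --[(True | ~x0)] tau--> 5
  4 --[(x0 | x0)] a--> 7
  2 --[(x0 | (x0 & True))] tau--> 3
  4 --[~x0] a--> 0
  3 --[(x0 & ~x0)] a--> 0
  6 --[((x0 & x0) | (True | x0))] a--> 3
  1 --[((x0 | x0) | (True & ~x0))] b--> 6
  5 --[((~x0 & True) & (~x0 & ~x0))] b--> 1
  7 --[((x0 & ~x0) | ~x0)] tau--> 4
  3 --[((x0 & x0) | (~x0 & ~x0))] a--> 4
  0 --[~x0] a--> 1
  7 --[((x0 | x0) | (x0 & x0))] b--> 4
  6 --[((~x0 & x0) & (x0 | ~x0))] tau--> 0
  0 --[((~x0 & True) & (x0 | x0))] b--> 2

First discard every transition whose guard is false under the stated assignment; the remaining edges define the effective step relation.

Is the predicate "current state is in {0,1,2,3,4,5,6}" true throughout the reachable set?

Inv-set: {0,1,2,3,4,5,6}
Reachable = {0,1,3,4,6}
  0: ok
  1: ok
  3: ok
  4: ok
  6: ok

Answer: INVARIANT HOLDS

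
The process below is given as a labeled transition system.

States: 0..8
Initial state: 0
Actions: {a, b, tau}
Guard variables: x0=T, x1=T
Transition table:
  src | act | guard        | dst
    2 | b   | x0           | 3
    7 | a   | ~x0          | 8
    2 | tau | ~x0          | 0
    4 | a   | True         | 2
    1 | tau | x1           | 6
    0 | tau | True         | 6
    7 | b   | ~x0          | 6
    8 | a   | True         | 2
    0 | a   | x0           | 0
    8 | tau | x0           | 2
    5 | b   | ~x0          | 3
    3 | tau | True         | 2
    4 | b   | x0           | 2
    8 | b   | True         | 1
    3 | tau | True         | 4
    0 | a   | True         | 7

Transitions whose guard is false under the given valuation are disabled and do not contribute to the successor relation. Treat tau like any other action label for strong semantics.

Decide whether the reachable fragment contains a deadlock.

Answer: DEADLOCK at state 6

Trace:
R = {0,6,7}
  0: a→0  a→7  tau→6  [3 exit(s)]
  6: ∅  [deadlock]
  7: ∅  [deadlock]
witness 6: tau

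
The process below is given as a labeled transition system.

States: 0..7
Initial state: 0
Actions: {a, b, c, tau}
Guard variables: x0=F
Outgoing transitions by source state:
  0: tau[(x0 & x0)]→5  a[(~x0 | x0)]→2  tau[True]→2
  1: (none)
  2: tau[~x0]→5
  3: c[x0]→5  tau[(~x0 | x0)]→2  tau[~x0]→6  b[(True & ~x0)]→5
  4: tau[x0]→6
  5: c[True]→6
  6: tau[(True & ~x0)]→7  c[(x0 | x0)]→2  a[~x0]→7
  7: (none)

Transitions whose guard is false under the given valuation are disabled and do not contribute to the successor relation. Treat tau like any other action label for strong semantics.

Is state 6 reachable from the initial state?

9 transition(s) survive guard evaluation.
L0 = {0}
L1 = {2}  total {0,2}
L2 = {5}  total {0,2,5}
L3 = {6}  total {0,2,5,6}
L4 = {7}  total {0,2,5,6,7}
Reachable = {0,2,5,6,7}
Path to 6: a·tau·c

Answer: REACHABLE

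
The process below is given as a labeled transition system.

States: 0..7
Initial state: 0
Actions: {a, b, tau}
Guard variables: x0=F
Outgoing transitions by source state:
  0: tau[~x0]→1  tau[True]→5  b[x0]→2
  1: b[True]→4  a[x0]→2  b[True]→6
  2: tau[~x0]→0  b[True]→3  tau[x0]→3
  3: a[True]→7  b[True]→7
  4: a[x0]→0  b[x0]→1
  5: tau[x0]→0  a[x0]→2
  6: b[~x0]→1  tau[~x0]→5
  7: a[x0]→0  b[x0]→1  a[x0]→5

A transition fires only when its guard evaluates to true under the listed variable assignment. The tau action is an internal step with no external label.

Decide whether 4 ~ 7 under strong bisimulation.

Bisimulation quotient by refinement:
  P[0] = {{0,1,2,3,4,5,6,7}}
  P[1] = {{0},{1},{2,6},{3},{4,5,7}}
  P[2] = {{0},{1},{2},{3},{4,5,7},{6}}
6 equivalence class(es) (converged in 3)
class of 4: {4,5,7}; class of 7: {4,5,7}

Answer: BISIMILAR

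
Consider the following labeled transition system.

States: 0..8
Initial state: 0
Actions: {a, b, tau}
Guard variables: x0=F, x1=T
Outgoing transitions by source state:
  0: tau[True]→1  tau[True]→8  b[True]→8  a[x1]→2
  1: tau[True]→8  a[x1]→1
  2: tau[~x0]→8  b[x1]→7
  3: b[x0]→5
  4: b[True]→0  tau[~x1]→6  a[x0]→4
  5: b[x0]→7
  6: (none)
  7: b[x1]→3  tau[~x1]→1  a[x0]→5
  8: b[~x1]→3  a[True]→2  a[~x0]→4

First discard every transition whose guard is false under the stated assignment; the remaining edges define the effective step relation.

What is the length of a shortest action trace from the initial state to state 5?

Breadth-first toward 5:
  depth 0: {0}
  depth 1: {1,2,8}
  depth 2: {4,7}
  depth 3: {3}
5 never appears.

Answer: UNREACHABLE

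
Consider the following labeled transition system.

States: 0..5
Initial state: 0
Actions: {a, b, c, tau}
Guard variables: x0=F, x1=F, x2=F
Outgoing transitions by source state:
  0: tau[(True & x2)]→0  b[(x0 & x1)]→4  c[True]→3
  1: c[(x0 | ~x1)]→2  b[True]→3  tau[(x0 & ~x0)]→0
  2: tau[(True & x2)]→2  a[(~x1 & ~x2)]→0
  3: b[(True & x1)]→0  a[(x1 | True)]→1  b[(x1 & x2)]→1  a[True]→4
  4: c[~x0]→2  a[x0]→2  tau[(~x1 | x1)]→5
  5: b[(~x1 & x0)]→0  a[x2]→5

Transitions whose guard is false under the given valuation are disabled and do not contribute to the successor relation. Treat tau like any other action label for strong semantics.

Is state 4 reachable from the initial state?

8 transition(s) survive guard evaluation.
Layer 0: {0}
Layer 1: {3}  now seen {0,3}
Layer 2: {1,4}  now seen {0,1,3,4}
Layer 3: {2,5}  now seen {0,1,2,3,4,5}
Reachable = {0,1,2,3,4,5}
trace reaching 4: c·a

Answer: REACHABLE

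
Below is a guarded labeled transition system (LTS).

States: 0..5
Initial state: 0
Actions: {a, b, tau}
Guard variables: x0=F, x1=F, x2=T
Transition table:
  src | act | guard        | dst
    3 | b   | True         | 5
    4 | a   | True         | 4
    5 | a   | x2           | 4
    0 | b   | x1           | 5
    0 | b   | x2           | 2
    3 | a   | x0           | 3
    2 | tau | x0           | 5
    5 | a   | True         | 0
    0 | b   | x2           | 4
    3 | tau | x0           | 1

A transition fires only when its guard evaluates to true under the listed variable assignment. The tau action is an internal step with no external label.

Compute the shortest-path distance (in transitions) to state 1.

Answer: UNREACHABLE

Working:
Layered search for 1:
  Layer 0: {0}
  Layer 1: {2,4}
1 never appears.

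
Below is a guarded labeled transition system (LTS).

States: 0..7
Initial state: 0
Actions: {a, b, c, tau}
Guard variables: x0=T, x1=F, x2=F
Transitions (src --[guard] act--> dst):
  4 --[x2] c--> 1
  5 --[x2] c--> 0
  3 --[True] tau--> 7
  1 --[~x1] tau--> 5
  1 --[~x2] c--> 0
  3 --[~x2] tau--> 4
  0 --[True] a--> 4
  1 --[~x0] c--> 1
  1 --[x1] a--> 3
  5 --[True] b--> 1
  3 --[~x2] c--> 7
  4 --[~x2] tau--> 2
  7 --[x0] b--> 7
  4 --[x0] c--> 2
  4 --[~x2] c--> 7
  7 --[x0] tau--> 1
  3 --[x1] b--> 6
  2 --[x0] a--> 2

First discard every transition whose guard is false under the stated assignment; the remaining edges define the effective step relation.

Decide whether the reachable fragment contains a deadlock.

Answer: DEADLOCK-FREE

Working:
Reach set: {0,1,2,4,5,7}
  0: a→4  [1 exit(s)]
  1: c→0  tau→5  [2 exit(s)]
  2: a→2  [1 exit(s)]
  4: c→2  c→7  tau→2  [3 exit(s)]
  5: b→1  [1 exit(s)]
  7: b→7  tau→1  [2 exit(s)]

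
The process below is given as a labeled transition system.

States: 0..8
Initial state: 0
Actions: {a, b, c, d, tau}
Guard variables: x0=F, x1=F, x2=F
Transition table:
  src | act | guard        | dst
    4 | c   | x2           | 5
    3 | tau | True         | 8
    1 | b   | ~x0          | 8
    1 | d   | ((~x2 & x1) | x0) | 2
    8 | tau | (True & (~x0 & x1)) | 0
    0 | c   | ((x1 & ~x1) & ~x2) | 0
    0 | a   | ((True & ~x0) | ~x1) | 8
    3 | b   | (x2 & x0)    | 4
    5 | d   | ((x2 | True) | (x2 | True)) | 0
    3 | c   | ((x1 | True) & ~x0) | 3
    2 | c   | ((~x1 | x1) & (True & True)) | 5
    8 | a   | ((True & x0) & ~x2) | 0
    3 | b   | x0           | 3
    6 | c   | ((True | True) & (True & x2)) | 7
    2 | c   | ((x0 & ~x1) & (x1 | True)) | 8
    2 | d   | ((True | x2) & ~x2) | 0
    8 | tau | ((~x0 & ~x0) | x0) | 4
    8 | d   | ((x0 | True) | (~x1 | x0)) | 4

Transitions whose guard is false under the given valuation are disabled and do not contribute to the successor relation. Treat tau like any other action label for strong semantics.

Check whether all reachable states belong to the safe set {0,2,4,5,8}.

Answer: INVARIANT HOLDS

Trace:
Inv-set: {0,2,4,5,8}
Reachable = {0,4,8}
  0: ✓
  4: ✓
  8: ✓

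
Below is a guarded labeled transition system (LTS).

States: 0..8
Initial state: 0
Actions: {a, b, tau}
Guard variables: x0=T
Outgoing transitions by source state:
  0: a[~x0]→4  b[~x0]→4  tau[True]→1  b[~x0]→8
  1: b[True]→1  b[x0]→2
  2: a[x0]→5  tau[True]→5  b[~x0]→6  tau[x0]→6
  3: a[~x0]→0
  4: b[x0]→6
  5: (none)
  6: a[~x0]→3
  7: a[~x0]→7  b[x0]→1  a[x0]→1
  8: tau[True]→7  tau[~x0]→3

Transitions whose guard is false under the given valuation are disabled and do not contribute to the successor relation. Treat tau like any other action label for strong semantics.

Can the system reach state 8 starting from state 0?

Answer: UNREACHABLE

Working:
Guard filter leaves 10 enabled edge(s).
depth 0: {0}
depth 1: {1}  cumulative {0,1}
depth 2: {2}  cumulative {0,1,2}
depth 3: {5,6}  cumulative {0,1,2,5,6}
R = {0,1,2,5,6}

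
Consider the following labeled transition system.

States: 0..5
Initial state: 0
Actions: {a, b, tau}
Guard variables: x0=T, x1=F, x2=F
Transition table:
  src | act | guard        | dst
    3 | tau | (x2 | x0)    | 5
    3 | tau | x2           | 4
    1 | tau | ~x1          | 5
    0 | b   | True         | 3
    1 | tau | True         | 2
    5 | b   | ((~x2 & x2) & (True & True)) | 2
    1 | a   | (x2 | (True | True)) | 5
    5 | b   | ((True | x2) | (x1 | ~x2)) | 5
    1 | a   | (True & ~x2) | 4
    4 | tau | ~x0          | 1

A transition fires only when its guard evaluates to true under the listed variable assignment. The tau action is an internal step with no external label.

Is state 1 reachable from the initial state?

7 transition(s) survive guard evaluation.
Layer 0: {0}
Layer 1: {3}  now seen {0,3}
Layer 2: {5}  now seen {0,3,5}
Reachable = {0,3,5}

Answer: UNREACHABLE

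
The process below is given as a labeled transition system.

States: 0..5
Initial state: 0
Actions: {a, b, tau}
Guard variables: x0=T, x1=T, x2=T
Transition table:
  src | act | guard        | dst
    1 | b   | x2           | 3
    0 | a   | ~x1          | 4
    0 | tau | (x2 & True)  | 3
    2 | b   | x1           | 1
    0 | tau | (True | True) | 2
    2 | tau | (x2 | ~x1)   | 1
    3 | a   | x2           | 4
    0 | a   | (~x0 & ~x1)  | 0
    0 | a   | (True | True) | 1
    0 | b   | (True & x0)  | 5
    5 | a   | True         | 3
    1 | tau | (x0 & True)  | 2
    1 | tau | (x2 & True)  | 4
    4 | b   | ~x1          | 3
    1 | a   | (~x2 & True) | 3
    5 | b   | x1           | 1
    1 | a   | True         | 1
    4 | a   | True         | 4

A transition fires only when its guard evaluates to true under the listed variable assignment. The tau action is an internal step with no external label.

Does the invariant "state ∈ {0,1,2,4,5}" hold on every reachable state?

Safe = {0,1,2,4,5}
R = {0,1,2,3,4,5}
  0: ok
  1: ok
  2: ok
  3: outside
  4: ok
  5: ok
witness against invariant: tau → 3

Answer: INVARIANT VIOLATED at state 3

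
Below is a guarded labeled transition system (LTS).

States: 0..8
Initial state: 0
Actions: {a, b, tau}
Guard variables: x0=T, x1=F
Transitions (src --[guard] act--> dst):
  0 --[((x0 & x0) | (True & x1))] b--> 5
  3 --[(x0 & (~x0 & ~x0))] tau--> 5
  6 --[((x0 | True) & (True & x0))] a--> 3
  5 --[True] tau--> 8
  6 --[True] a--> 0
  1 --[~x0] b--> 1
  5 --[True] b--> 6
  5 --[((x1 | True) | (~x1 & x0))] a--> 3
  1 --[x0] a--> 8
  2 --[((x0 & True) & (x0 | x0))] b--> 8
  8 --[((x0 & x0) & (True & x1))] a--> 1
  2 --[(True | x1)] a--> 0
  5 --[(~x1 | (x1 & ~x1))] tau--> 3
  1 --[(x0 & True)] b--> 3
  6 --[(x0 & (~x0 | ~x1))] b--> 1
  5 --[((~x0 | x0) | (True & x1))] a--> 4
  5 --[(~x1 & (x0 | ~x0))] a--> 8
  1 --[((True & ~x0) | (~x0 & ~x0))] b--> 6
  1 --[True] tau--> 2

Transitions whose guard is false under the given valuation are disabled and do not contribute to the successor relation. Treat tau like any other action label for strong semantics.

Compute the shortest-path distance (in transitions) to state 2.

Answer: 4

Working:
Breadth-first toward 2:
  Layer 0: {0}
  Layer 1: {5}
  Layer 2: {3,4,6,8}
  Layer 3: {1}
  Layer 4: {2}
depth(2)=4, e.g. b·b·b·tau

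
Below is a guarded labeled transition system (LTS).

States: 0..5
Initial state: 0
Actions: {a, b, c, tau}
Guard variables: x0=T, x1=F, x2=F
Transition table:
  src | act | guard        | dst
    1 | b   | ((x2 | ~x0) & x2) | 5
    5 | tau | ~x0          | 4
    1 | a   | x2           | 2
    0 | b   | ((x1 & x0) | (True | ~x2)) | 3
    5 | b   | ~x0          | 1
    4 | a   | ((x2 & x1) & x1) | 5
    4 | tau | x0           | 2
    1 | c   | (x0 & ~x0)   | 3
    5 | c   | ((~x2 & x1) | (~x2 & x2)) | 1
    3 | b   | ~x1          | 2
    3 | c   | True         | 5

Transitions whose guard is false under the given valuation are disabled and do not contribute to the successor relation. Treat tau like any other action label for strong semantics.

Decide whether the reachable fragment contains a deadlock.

Answer: DEADLOCK at state 2

Working:
R = {0,2,3,5}
  0: b→3  [deg 1]
  2: ∅  [STUCK]
  3: b→2  c→5  [deg 2]
  5: ∅  [STUCK]
trace reaching 2: b·b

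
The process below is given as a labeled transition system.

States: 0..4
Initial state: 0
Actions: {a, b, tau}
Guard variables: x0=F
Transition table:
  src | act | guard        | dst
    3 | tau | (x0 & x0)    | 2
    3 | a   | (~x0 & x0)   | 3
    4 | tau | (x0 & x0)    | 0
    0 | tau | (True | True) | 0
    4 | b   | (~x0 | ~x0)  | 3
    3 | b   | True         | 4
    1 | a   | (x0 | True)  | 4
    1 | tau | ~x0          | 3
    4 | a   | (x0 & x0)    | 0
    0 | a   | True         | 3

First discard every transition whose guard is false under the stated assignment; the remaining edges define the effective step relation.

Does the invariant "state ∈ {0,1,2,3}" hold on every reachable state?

Answer: INVARIANT VIOLATED at state 4

Trace:
Allowed set {0,1,2,3}
Reachable = {0,3,4}
  0: safe
  3: safe
  4: outside
counterexample path to 4: a·b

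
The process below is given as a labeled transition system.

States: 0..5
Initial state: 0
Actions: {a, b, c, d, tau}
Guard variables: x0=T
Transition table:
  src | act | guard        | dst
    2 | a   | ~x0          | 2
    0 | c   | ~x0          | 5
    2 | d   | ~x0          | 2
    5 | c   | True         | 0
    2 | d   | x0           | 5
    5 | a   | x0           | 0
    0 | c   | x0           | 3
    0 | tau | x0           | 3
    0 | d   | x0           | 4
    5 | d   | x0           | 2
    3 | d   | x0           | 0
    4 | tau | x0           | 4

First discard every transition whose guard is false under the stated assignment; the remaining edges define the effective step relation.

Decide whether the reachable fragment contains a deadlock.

Reach set: {0,3,4}
  0: c→3  d→4  tau→3  [3 exit(s)]
  3: d→0  [1 exit(s)]
  4: tau→4  [1 exit(s)]

Answer: DEADLOCK-FREE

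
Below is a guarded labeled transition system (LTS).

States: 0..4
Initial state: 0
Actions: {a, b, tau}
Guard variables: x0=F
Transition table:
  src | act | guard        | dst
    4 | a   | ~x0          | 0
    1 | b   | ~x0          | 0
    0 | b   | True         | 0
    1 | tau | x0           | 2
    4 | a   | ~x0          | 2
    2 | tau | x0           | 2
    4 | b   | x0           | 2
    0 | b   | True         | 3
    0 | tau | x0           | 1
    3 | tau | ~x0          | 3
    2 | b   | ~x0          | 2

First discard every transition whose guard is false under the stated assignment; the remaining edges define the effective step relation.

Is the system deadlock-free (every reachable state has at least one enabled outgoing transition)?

Reachable = {0,3}
  0: b→0  b→3  [deg 2]
  3: tau→3  [deg 1]

Answer: DEADLOCK-FREE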